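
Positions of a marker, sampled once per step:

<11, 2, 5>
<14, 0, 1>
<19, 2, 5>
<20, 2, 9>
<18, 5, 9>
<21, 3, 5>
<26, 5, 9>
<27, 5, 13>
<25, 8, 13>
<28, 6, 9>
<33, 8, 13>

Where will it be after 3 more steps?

<35, 9, 13>

Differencing gives <+3, -2, -4>, <+5, +2, +4>, <+1, +0, +4>, <-2, +3, +0>, <+3, -2, -4>, <+5, +2, +4>, <+1, +0, +4>, <-2, +3, +0>, <+3, -2, -4>, <+5, +2, +4>. This is the pattern <+3, -2, -4>, <+5, +2, +4>, <+1, +0, +4>, <-2, +3, +0> repeated.
step 11: apply <+1, +0, +4> → <34, 8, 17>
step 12: apply <-2, +3, +0> → <32, 11, 17>
step 13: apply <+3, -2, -4> → <35, 9, 13>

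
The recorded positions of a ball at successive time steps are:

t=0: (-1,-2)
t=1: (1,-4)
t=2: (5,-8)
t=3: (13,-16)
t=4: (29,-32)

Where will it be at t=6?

The jumps are (+2,-2), (+4,-4), (+8,-8), (+16,-16) — a geometric progression with ratio 2.
step 5: (29,-32) + (+32,-32) → (61,-64)
step 6: (61,-64) + (+64,-64) → (125,-128)

(125,-128)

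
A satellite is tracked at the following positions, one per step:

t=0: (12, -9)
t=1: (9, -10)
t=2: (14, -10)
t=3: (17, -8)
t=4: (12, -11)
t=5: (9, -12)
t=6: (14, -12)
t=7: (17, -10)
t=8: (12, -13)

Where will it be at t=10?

Differencing gives (-3, -1), (+5, +0), (+3, +2), (-5, -3), (-3, -1), (+5, +0), (+3, +2), (-5, -3). This is the pattern (-3, -1), (+5, +0), (+3, +2), (-5, -3) repeated.
step 9: apply (-3, -1) → (9, -14)
step 10: apply (+5, +0) → (14, -14)

(14, -14)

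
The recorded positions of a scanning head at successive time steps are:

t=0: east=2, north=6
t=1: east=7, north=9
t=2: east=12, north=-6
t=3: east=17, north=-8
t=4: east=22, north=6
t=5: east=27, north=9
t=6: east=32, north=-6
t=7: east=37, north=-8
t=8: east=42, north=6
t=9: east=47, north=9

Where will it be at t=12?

The east coordinate changes by +5 each step, so at step 12 it is 2 + 12·(5) = 62.
The north coordinate repeats the cycle [6, 9, -6, -8] with period 4; step 12 mod 4 = 0, giving 6.

east=62, north=6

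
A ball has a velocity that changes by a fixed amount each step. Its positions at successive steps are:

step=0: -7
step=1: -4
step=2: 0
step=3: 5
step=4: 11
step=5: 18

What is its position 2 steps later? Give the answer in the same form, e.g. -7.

Taking differences between consecutive positions: +3, +4, +5, +6, +7. These grow by +1 each step.
step 6: 18 + 8 → 26
step 7: 26 + 9 → 35

35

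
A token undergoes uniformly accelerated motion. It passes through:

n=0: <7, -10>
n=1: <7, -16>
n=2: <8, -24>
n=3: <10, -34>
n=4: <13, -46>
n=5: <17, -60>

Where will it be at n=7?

<28, -94>

First differences are <+0, -6>, <+1, -8>, <+2, -10>, <+3, -12>, <+4, -14>; their common second difference is <+1, -2> (constant acceleration).
step 6: <17, -60> + <+5, -16> → <22, -76>
step 7: <22, -76> + <+6, -18> → <28, -94>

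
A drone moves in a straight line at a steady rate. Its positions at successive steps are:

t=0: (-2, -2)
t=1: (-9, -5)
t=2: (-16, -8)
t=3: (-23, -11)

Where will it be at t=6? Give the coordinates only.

(-44, -20)

Constant displacement of (-7, -3) per step.
step 4: (-23, -11) + (-7, -3) → (-30, -14)
step 5: (-30, -14) + (-7, -3) → (-37, -17)
step 6: (-37, -17) + (-7, -3) → (-44, -20)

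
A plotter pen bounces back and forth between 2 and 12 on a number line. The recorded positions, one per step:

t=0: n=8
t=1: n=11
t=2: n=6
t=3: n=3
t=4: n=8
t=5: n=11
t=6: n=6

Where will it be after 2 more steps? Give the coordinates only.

The value travels 5 per step and bounces off the walls at 2 and 12.
  step 7: 6 → 3
  step 8: 3 → 8

n=8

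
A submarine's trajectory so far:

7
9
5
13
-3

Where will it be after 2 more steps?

Step-to-step displacements: +2, -4, +8, -16; each is -2× the previous.
step 5: -3 + 32 → 29
step 6: 29 − 64 → -35

-35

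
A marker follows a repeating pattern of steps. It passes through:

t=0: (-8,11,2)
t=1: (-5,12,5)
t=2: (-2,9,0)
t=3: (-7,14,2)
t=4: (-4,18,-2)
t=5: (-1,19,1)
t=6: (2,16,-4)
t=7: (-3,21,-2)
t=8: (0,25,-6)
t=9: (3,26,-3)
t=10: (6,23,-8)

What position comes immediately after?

Step-to-step displacements: (+3,+1,+3), (+3,-3,-5), (-5,+5,+2), (+3,+4,-4), (+3,+1,+3), (+3,-3,-5), (-5,+5,+2), (+3,+4,-4), (+3,+1,+3), (+3,-3,-5) — a repeating cycle of length 4.
step 11: apply (-5,+5,+2) → (1,28,-6)

(1,28,-6)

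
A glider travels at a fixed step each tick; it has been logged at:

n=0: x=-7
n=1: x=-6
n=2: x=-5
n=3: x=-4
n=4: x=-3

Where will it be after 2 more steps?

The position changes by +1 every step.
step 5: -3 + 1 → x=-2
step 6: -2 + 1 → x=-1

x=-1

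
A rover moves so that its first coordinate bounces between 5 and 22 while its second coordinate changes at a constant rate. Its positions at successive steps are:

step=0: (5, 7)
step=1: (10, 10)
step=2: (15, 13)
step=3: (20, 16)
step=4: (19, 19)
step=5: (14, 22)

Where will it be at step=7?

The first coordinate travels 5 per step and bounces off the walls at 5 and 22.
  step 6: 14 → 9
  step 7: 9 → 6
The second coordinate changes by +3 each step: at step 7 it is 28.

(6, 28)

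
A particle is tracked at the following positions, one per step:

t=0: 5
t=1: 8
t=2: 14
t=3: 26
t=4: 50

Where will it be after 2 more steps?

194

Consecutive displacements +3, +6, +12, +24 scale by a factor of 2 each step.
step 5: 50 + 48 → 98
step 6: 98 + 96 → 194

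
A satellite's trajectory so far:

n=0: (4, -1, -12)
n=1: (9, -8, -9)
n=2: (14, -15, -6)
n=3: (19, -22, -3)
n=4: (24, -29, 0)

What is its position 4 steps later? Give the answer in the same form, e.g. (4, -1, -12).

Constant displacement of (+5, -7, +3) per step.
step 5: (24, -29, 0) + (+5, -7, +3) → (29, -36, 3)
step 6: (29, -36, 3) + (+5, -7, +3) → (34, -43, 6)
step 7: (34, -43, 6) + (+5, -7, +3) → (39, -50, 9)
step 8: (39, -50, 9) + (+5, -7, +3) → (44, -57, 12)

(44, -57, 12)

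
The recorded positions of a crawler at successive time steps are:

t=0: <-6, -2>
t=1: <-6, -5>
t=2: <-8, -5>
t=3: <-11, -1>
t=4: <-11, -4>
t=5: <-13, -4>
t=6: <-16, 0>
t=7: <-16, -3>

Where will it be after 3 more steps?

<-21, -2>

The moves between consecutive positions are <+0, -3>, <-2, +0>, <-3, +4>, <+0, -3>, <-2, +0>, <-3, +4>, <+0, -3>; they repeat the 3-cycle [<+0, -3>, <-2, +0>, <-3, +4>].
step 8: apply <-2, +0> → <-18, -3>
step 9: apply <-3, +4> → <-21, 1>
step 10: apply <+0, -3> → <-21, -2>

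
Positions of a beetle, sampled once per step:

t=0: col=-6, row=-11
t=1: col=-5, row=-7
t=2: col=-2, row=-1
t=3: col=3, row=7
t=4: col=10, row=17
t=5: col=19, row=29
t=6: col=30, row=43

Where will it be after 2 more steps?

Successive displacements: (+1,+4), (+3,+6), (+5,+8), (+7,+10), (+9,+12), (+11,+14) — each changes by (+2,+2).
step 7: col=30, row=43 + (+13,+16) → col=43, row=59
step 8: col=43, row=59 + (+15,+18) → col=58, row=77

col=58, row=77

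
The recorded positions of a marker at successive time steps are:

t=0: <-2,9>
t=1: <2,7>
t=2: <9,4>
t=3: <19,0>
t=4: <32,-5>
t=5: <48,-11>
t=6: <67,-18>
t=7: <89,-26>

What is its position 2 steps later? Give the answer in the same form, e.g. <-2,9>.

Successive displacements: <+4,-2>, <+7,-3>, <+10,-4>, <+13,-5>, <+16,-6>, <+19,-7>, <+22,-8> — each changes by <+3,-1>.
step 8: <89,-26> + <+25,-9> → <114,-35>
step 9: <114,-35> + <+28,-10> → <142,-45>

<142,-45>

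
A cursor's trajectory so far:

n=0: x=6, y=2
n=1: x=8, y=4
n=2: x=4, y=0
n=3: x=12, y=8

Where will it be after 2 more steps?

Consecutive displacements (+2, +2), (-4, -4), (+8, +8) scale by a factor of -2 each step.
step 4: x=12, y=8 + (-16, -16) → x=-4, y=-8
step 5: x=-4, y=-8 + (+32, +32) → x=28, y=24

x=28, y=24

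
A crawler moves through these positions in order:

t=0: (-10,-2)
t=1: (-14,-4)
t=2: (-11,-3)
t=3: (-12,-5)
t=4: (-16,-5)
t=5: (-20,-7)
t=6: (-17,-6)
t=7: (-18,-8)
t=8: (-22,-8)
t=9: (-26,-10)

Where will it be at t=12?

Step-to-step displacements: (-4,-2), (+3,+1), (-1,-2), (-4,+0), (-4,-2), (+3,+1), (-1,-2), (-4,+0), (-4,-2) — a repeating cycle of length 4.
step 10: apply (+3,+1) → (-23,-9)
step 11: apply (-1,-2) → (-24,-11)
step 12: apply (-4,+0) → (-28,-11)

(-28,-11)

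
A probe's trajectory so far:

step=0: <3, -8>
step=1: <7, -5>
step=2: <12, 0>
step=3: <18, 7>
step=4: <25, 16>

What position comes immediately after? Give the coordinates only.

Successive displacements: <+4, +3>, <+5, +5>, <+6, +7>, <+7, +9> — each changes by <+1, +2>.
step 5: <25, 16> + <+8, +11> → <33, 27>

<33, 27>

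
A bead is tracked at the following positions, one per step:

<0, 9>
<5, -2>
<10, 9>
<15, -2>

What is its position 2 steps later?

<25, -2>

The first coordinate changes by +5 each step, so at step 5 it is 0 + 5·(5) = 25.
The second coordinate repeats the cycle [9, -2] with period 2; step 5 mod 2 = 1, giving -2.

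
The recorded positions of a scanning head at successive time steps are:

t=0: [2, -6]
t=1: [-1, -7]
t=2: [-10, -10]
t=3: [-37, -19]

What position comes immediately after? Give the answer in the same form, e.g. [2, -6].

The jumps are [-3, -1], [-9, -3], [-27, -9] — a geometric progression with ratio 3.
step 4: [-37, -19] + [-81, -27] → [-118, -46]

[-118, -46]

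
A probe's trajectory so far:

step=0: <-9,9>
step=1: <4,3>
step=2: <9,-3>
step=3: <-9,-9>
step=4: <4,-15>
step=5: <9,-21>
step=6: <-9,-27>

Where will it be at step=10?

First: cycles through -9, 4, 9 every 3 steps. Step 10 lands at position 1 of the cycle → 4.
Second: linear, -6 per step → -51 at step 10.

<4,-51>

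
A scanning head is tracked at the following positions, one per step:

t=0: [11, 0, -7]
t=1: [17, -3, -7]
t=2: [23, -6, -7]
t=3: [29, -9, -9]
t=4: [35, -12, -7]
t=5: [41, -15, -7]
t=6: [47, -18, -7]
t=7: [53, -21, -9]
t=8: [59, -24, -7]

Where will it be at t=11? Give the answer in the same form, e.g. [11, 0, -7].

[77, -33, -9]

The first coordinate changes by +6 each step, so at step 11 it is 11 + 11·(6) = 77.
The second coordinate changes by -3 each step, so at step 11 it is 0 + 11·(-3) = -33.
The third coordinate repeats the cycle [-7, -7, -7, -9] with period 4; step 11 mod 4 = 3, giving -9.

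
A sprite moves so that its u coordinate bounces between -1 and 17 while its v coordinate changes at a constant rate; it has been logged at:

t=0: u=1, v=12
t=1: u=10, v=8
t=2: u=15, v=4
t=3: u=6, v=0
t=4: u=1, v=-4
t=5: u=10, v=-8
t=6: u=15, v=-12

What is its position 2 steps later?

The u coordinate travels 9 per step and bounces off the walls at -1 and 17.
  step 7: 15 → 6
  step 8: 6 → 1
The v coordinate changes by -4 each step: at step 8 it is -20.

u=1, v=-20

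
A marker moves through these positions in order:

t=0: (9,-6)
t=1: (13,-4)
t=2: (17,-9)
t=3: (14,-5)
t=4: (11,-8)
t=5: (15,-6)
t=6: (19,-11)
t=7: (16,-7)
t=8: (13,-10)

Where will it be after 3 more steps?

Differencing gives (+4,+2), (+4,-5), (-3,+4), (-3,-3), (+4,+2), (+4,-5), (-3,+4), (-3,-3). This is the pattern (+4,+2), (+4,-5), (-3,+4), (-3,-3) repeated.
step 9: apply (+4,+2) → (17,-8)
step 10: apply (+4,-5) → (21,-13)
step 11: apply (-3,+4) → (18,-9)

(18,-9)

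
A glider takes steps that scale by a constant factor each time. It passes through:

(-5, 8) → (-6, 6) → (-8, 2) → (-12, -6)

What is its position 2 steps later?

Consecutive displacements (-1, -2), (-2, -4), (-4, -8) scale by a factor of 2 each step.
step 4: (-12, -6) + (-8, -16) → (-20, -22)
step 5: (-20, -22) + (-16, -32) → (-36, -54)

(-36, -54)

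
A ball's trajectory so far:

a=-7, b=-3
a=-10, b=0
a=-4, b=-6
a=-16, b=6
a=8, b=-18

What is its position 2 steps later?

a=56, b=-66

The jumps are (-3,+3), (+6,-6), (-12,+12), (+24,-24) — a geometric progression with ratio -2.
step 5: a=8, b=-18 + (-48,+48) → a=-40, b=30
step 6: a=-40, b=30 + (+96,-96) → a=56, b=-66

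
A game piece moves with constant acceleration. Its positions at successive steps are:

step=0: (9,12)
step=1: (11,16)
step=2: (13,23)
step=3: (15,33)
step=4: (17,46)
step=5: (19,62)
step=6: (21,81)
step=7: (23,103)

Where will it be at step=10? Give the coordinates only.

(29,187)

Taking differences between consecutive positions: (+2,+4), (+2,+7), (+2,+10), (+2,+13), (+2,+16), (+2,+19), (+2,+22). These grow by (+0,+3) each step.
step 8: (23,103) + (+2,+25) → (25,128)
step 9: (25,128) + (+2,+28) → (27,156)
step 10: (27,156) + (+2,+31) → (29,187)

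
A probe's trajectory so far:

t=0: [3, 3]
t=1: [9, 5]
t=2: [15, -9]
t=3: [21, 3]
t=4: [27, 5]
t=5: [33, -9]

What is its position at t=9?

First: linear, +6 per step → 57 at step 9.
Second: cycles through 3, 5, -9 every 3 steps. Step 9 lands at position 0 of the cycle → 3.

[57, 3]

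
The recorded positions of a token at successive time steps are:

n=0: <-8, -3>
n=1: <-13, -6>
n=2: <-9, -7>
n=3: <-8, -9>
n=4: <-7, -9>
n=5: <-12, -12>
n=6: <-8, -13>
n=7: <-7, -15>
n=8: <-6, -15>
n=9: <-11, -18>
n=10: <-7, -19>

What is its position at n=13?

Differencing gives <-5, -3>, <+4, -1>, <+1, -2>, <+1, +0>, <-5, -3>, <+4, -1>, <+1, -2>, <+1, +0>, <-5, -3>, <+4, -1>. This is the pattern <-5, -3>, <+4, -1>, <+1, -2>, <+1, +0> repeated.
step 11: apply <+1, -2> → <-6, -21>
step 12: apply <+1, +0> → <-5, -21>
step 13: apply <-5, -3> → <-10, -24>

<-10, -24>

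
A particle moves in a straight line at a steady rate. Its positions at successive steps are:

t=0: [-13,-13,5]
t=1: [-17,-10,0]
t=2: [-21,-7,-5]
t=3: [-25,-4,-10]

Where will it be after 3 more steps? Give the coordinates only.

The position changes by [-4,+3,-5] every step.
step 4: [-25,-4,-10] + [-4,+3,-5] → [-29,-1,-15]
step 5: [-29,-1,-15] + [-4,+3,-5] → [-33,2,-20]
step 6: [-33,2,-20] + [-4,+3,-5] → [-37,5,-25]

[-37,5,-25]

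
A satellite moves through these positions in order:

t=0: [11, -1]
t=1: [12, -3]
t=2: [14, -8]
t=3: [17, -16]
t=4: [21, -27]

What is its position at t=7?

[39, -78]

Taking differences between consecutive positions: [+1, -2], [+2, -5], [+3, -8], [+4, -11]. These grow by [+1, -3] each step.
step 5: [21, -27] + [+5, -14] → [26, -41]
step 6: [26, -41] + [+6, -17] → [32, -58]
step 7: [32, -58] + [+7, -20] → [39, -78]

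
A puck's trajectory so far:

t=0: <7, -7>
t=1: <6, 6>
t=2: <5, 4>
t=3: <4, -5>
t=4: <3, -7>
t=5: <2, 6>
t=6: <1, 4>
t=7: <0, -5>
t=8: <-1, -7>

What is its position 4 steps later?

<-5, -7>

The first coordinate changes by -1 each step, so at step 12 it is 7 + 12·(-1) = -5.
The second coordinate repeats the cycle [-7, 6, 4, -5] with period 4; step 12 mod 4 = 0, giving -7.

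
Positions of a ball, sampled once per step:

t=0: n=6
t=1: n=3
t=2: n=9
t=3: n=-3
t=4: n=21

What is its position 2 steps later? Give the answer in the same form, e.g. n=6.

Consecutive displacements -3, +6, -12, +24 scale by a factor of -2 each step.
step 5: 21 − 48 → n=-27
step 6: -27 + 96 → n=69

n=69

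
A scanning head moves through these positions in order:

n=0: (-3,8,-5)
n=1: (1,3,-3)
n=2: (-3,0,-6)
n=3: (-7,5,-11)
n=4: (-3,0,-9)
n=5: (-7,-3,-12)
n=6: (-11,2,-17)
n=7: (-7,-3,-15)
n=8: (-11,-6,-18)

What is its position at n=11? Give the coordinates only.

(-15,-9,-24)

Differencing gives (+4,-5,+2), (-4,-3,-3), (-4,+5,-5), (+4,-5,+2), (-4,-3,-3), (-4,+5,-5), (+4,-5,+2), (-4,-3,-3). This is the pattern (+4,-5,+2), (-4,-3,-3), (-4,+5,-5) repeated.
step 9: apply (-4,+5,-5) → (-15,-1,-23)
step 10: apply (+4,-5,+2) → (-11,-6,-21)
step 11: apply (-4,-3,-3) → (-15,-9,-24)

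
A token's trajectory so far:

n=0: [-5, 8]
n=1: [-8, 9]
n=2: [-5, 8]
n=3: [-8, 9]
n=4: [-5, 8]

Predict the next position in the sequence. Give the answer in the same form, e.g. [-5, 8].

[-8, 9]

The jumps are [-3, +1], [+3, -1], [-3, +1], [+3, -1] — a geometric progression with ratio -1.
step 5: [-5, 8] + [-3, +1] → [-8, 9]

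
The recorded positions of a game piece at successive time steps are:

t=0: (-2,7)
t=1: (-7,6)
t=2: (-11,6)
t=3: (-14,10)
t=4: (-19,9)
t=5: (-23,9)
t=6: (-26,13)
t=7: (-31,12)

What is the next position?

(-35,12)

The moves between consecutive positions are (-5,-1), (-4,+0), (-3,+4), (-5,-1), (-4,+0), (-3,+4), (-5,-1); they repeat the 3-cycle [(-5,-1), (-4,+0), (-3,+4)].
step 8: apply (-4,+0) → (-35,12)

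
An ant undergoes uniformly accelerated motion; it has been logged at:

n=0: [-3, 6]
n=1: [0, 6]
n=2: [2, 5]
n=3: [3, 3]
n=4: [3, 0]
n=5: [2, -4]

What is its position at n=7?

Taking differences between consecutive positions: [+3, +0], [+2, -1], [+1, -2], [+0, -3], [-1, -4]. These grow by [-1, -1] each step.
step 6: [2, -4] + [-2, -5] → [0, -9]
step 7: [0, -9] + [-3, -6] → [-3, -15]

[-3, -15]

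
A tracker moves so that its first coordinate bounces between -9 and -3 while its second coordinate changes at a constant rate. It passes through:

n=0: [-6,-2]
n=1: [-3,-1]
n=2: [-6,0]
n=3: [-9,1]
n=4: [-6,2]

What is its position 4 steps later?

The first coordinate reflects between -9 and -3, moving 3 per step.
  step 5: -6 → -3
  step 6: -3 → -6
  step 7: -6 → -9
  step 8: -9 → -6
The second coordinate changes by +1 each step: at step 8 it is 6.

[-6,6]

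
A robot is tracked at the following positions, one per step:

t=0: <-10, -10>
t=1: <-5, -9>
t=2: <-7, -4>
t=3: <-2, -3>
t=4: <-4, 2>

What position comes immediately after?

Step-to-step displacements: <+5, +1>, <-2, +5>, <+5, +1>, <-2, +5> — a repeating cycle of length 2.
step 5: apply <+5, +1> → <1, 3>

<1, 3>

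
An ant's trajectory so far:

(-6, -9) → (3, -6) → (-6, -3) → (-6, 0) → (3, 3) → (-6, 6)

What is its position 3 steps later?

(-6, 15)

First: cycles through -6, 3, -6 every 3 steps. Step 8 lands at position 2 of the cycle → -6.
Second: linear, +3 per step → 15 at step 8.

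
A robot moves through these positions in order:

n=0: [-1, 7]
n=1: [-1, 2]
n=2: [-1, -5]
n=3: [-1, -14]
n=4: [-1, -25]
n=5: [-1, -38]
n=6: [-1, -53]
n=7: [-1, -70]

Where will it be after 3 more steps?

Taking differences between consecutive positions: [+0, -5], [+0, -7], [+0, -9], [+0, -11], [+0, -13], [+0, -15], [+0, -17]. These grow by [+0, -2] each step.
step 8: [-1, -70] + [+0, -19] → [-1, -89]
step 9: [-1, -89] + [+0, -21] → [-1, -110]
step 10: [-1, -110] + [+0, -23] → [-1, -133]

[-1, -133]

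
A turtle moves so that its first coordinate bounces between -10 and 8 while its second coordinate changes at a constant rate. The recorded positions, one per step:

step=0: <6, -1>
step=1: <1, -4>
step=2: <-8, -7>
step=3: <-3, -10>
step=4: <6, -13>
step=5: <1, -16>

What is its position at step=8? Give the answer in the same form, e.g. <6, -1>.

The first coordinate reflects between -10 and 8, moving 9 per step.
  step 6: 1 → -8
  step 7: -8 → -3
  step 8: -3 → 6
The second coordinate changes by -3 each step: at step 8 it is -25.

<6, -25>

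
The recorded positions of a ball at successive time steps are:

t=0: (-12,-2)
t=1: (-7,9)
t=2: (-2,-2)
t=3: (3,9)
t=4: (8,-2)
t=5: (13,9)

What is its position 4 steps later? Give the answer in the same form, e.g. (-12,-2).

First: linear, +5 per step → 33 at step 9.
Second: cycles through -2, 9 every 2 steps. Step 9 lands at position 1 of the cycle → 9.

(33,9)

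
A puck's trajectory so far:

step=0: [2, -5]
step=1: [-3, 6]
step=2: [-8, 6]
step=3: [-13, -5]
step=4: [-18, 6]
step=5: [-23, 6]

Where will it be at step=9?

The first coordinate changes by -5 each step, so at step 9 it is 2 + 9·(-5) = -43.
The second coordinate repeats the cycle [-5, 6, 6] with period 3; step 9 mod 3 = 0, giving -5.

[-43, -5]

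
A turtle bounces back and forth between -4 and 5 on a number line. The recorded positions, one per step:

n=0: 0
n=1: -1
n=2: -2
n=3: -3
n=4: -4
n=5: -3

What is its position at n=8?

The value reflects between -4 and 5, moving 1 per step.
  step 6: -3 → -2
  step 7: -2 → -1
  step 8: -1 → 0

0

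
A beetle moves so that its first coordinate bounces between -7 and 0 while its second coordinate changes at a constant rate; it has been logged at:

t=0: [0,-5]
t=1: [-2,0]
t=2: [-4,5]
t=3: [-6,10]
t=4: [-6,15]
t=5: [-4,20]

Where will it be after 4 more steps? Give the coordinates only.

[-4,40]

The first coordinate reflects between -7 and 0, moving 2 per step.
  step 6: -4 → -2
  step 7: -2 → 0
  step 8: 0 → -2
  step 9: -2 → -4
The second coordinate changes by +5 each step: at step 9 it is 40.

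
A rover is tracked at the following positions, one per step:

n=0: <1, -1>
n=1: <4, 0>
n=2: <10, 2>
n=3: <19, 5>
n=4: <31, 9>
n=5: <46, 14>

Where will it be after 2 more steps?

<85, 27>

Successive displacements: <+3, +1>, <+6, +2>, <+9, +3>, <+12, +4>, <+15, +5> — each changes by <+3, +1>.
step 6: <46, 14> + <+18, +6> → <64, 20>
step 7: <64, 20> + <+21, +7> → <85, 27>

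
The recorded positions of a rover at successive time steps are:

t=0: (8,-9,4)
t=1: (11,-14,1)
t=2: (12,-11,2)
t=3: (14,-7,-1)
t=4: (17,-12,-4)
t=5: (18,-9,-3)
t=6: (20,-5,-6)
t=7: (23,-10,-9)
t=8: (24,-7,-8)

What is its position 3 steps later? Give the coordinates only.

Step-to-step displacements: (+3,-5,-3), (+1,+3,+1), (+2,+4,-3), (+3,-5,-3), (+1,+3,+1), (+2,+4,-3), (+3,-5,-3), (+1,+3,+1) — a repeating cycle of length 3.
step 9: apply (+2,+4,-3) → (26,-3,-11)
step 10: apply (+3,-5,-3) → (29,-8,-14)
step 11: apply (+1,+3,+1) → (30,-5,-13)

(30,-5,-13)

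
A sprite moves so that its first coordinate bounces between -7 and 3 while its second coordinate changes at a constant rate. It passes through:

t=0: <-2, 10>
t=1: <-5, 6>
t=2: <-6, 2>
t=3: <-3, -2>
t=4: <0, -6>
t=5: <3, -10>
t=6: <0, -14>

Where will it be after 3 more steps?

<-5, -26>

The first coordinate reflects between -7 and 3, moving 3 per step.
  step 7: 0 → -3
  step 8: -3 → -6
  step 9: -6 → -5
The second coordinate changes by -4 each step: at step 9 it is -26.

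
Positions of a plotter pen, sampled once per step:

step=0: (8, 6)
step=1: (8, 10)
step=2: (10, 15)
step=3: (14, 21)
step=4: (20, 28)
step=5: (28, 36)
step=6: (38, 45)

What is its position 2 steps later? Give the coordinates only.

Successive displacements: (+0, +4), (+2, +5), (+4, +6), (+6, +7), (+8, +8), (+10, +9) — each changes by (+2, +1).
step 7: (38, 45) + (+12, +10) → (50, 55)
step 8: (50, 55) + (+14, +11) → (64, 66)

(64, 66)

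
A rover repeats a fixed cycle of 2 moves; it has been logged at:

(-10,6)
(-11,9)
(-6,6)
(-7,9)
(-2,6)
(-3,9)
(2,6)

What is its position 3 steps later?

Step-to-step displacements: (-1,+3), (+5,-3), (-1,+3), (+5,-3), (-1,+3), (+5,-3) — a repeating cycle of length 2.
step 7: apply (-1,+3) → (1,9)
step 8: apply (+5,-3) → (6,6)
step 9: apply (-1,+3) → (5,9)

(5,9)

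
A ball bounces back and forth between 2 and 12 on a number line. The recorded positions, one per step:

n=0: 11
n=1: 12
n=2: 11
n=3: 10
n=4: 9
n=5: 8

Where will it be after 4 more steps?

The value travels 1 per step and bounces off the walls at 2 and 12.
  step 6: 8 → 7
  step 7: 7 → 6
  step 8: 6 → 5
  step 9: 5 → 4

4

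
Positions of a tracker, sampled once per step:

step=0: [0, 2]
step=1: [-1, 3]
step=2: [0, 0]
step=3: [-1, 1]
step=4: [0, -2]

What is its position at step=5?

Differencing gives [-1, +1], [+1, -3], [-1, +1], [+1, -3]. This is the pattern [-1, +1], [+1, -3] repeated.
step 5: apply [-1, +1] → [-1, -1]

[-1, -1]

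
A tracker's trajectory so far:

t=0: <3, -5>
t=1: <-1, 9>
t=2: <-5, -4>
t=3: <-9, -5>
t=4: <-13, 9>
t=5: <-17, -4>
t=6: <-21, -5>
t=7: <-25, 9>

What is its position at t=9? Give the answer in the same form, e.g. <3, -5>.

First: linear, -4 per step → -33 at step 9.
Second: cycles through -5, 9, -4 every 3 steps. Step 9 lands at position 0 of the cycle → -5.

<-33, -5>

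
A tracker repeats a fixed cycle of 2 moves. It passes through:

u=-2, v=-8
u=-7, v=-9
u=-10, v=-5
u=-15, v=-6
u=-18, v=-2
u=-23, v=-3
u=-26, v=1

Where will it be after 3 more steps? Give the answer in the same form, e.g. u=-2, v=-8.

The moves between consecutive positions are (-5, -1), (-3, +4), (-5, -1), (-3, +4), (-5, -1), (-3, +4); they repeat the 2-cycle [(-5, -1), (-3, +4)].
step 7: apply (-5, -1) → u=-31, v=0
step 8: apply (-3, +4) → u=-34, v=4
step 9: apply (-5, -1) → u=-39, v=3

u=-39, v=3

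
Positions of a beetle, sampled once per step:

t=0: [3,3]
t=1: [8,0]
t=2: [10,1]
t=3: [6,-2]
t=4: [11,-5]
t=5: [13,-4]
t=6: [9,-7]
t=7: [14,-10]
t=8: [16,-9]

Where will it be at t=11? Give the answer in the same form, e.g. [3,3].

Differencing gives [+5,-3], [+2,+1], [-4,-3], [+5,-3], [+2,+1], [-4,-3], [+5,-3], [+2,+1]. This is the pattern [+5,-3], [+2,+1], [-4,-3] repeated.
step 9: apply [-4,-3] → [12,-12]
step 10: apply [+5,-3] → [17,-15]
step 11: apply [+2,+1] → [19,-14]

[19,-14]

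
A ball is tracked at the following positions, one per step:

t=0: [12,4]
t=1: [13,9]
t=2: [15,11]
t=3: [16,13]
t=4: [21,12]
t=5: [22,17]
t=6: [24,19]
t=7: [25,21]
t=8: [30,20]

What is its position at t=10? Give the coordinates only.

Step-to-step displacements: [+1,+5], [+2,+2], [+1,+2], [+5,-1], [+1,+5], [+2,+2], [+1,+2], [+5,-1] — a repeating cycle of length 4.
step 9: apply [+1,+5] → [31,25]
step 10: apply [+2,+2] → [33,27]

[33,27]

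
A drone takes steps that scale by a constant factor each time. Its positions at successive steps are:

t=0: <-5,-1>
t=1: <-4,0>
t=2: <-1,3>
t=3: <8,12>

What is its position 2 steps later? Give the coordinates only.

The jumps are <+1,+1>, <+3,+3>, <+9,+9> — a geometric progression with ratio 3.
step 4: <8,12> + <+27,+27> → <35,39>
step 5: <35,39> + <+81,+81> → <116,120>

<116,120>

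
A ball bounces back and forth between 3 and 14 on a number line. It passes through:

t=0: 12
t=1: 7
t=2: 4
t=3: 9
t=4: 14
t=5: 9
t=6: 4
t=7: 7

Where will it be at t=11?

5

The value travels 5 per step and bounces off the walls at 3 and 14.
  step 8: 7 → 12
  step 9: 12 → 11
  step 10: 11 → 6
  step 11: 6 → 5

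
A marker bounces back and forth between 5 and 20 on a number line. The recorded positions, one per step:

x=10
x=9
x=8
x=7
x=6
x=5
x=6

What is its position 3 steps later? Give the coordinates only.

The value travels 1 per step and bounces off the walls at 5 and 20.
  step 7: 6 → 7
  step 8: 7 → 8
  step 9: 8 → 9

x=9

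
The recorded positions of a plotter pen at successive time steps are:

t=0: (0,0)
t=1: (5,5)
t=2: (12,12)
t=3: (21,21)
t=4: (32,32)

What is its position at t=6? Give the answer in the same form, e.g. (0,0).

Taking differences between consecutive positions: (+5,+5), (+7,+7), (+9,+9), (+11,+11). These grow by (+2,+2) each step.
step 5: (32,32) + (+13,+13) → (45,45)
step 6: (45,45) + (+15,+15) → (60,60)

(60,60)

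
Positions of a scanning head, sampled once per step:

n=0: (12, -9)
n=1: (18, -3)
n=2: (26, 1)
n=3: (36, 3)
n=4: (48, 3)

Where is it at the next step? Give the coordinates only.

(62, 1)

Taking differences between consecutive positions: (+6, +6), (+8, +4), (+10, +2), (+12, +0). These grow by (+2, -2) each step.
step 5: (48, 3) + (+14, -2) → (62, 1)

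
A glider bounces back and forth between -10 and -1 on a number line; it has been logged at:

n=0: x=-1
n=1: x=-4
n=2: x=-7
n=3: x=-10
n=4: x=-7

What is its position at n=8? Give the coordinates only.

x=-7

The value travels 3 per step and bounces off the walls at -10 and -1.
  step 5: -7 → -4
  step 6: -4 → -1
  step 7: -1 → -4
  step 8: -4 → -7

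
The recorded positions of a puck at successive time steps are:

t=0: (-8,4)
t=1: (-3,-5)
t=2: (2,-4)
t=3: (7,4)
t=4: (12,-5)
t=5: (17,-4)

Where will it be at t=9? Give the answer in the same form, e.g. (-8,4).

(37,4)

The first coordinate changes by +5 each step, so at step 9 it is -8 + 9·(5) = 37.
The second coordinate repeats the cycle [4, -5, -4] with period 3; step 9 mod 3 = 0, giving 4.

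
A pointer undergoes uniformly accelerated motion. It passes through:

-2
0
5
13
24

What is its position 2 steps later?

Taking differences between consecutive positions: +2, +5, +8, +11. These grow by +3 each step.
step 5: 24 + 14 → 38
step 6: 38 + 17 → 55

55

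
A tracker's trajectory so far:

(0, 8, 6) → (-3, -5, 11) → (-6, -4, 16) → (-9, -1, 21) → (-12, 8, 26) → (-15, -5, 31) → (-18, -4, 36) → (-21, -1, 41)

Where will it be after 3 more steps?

(-30, -4, 56)

The first coordinate changes by -3 each step, so at step 10 it is 0 + 10·(-3) = -30.
The second coordinate repeats the cycle [8, -5, -4, -1] with period 4; step 10 mod 4 = 2, giving -4.
The third coordinate changes by +5 each step, so at step 10 it is 6 + 10·(5) = 56.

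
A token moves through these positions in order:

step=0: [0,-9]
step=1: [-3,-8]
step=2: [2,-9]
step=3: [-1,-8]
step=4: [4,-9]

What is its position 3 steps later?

[3,-8]

Differencing gives [-3,+1], [+5,-1], [-3,+1], [+5,-1]. This is the pattern [-3,+1], [+5,-1] repeated.
step 5: apply [-3,+1] → [1,-8]
step 6: apply [+5,-1] → [6,-9]
step 7: apply [-3,+1] → [3,-8]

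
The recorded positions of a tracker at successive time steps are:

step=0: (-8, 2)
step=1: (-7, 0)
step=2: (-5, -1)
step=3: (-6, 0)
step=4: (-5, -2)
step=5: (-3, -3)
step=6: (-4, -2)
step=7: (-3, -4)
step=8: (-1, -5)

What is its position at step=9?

(-2, -4)

Differencing gives (+1, -2), (+2, -1), (-1, +1), (+1, -2), (+2, -1), (-1, +1), (+1, -2), (+2, -1). This is the pattern (+1, -2), (+2, -1), (-1, +1) repeated.
step 9: apply (-1, +1) → (-2, -4)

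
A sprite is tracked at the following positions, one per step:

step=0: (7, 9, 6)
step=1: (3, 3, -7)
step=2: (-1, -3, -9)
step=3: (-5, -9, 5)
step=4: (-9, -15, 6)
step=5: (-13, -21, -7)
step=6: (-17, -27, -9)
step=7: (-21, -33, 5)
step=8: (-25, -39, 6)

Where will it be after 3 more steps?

(-37, -57, 5)

The first coordinate changes by -4 each step, so at step 11 it is 7 + 11·(-4) = -37.
The second coordinate changes by -6 each step, so at step 11 it is 9 + 11·(-6) = -57.
The third coordinate repeats the cycle [6, -7, -9, 5] with period 4; step 11 mod 4 = 3, giving 5.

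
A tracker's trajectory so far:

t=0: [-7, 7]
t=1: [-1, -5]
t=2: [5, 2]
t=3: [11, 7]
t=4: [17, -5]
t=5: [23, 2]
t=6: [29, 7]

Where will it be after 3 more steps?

The first coordinate changes by +6 each step, so at step 9 it is -7 + 9·(6) = 47.
The second coordinate repeats the cycle [7, -5, 2] with period 3; step 9 mod 3 = 0, giving 7.

[47, 7]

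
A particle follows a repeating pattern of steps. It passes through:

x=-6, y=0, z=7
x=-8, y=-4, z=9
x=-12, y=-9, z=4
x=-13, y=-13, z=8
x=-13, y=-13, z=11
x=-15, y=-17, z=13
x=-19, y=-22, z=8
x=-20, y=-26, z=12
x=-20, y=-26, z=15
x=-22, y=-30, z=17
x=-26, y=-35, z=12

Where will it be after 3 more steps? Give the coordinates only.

x=-29, y=-43, z=21

Step-to-step displacements: (-2, -4, +2), (-4, -5, -5), (-1, -4, +4), (+0, +0, +3), (-2, -4, +2), (-4, -5, -5), (-1, -4, +4), (+0, +0, +3), (-2, -4, +2), (-4, -5, -5) — a repeating cycle of length 4.
step 11: apply (-1, -4, +4) → x=-27, y=-39, z=16
step 12: apply (+0, +0, +3) → x=-27, y=-39, z=19
step 13: apply (-2, -4, +2) → x=-29, y=-43, z=21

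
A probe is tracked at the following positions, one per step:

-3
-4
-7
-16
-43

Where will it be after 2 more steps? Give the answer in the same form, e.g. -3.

Step-to-step displacements: -1, -3, -9, -27; each is 3× the previous.
step 5: -43 − 81 → -124
step 6: -124 − 243 → -367

-367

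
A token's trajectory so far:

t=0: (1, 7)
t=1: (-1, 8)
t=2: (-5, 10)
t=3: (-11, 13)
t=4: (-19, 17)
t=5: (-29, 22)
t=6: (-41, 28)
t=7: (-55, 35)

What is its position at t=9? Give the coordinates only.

Successive displacements: (-2, +1), (-4, +2), (-6, +3), (-8, +4), (-10, +5), (-12, +6), (-14, +7) — each changes by (-2, +1).
step 8: (-55, 35) + (-16, +8) → (-71, 43)
step 9: (-71, 43) + (-18, +9) → (-89, 52)

(-89, 52)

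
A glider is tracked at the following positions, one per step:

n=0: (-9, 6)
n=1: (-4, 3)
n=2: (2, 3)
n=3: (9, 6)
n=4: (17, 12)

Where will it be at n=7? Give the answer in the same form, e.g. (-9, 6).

First differences are (+5, -3), (+6, +0), (+7, +3), (+8, +6); their common second difference is (+1, +3) (constant acceleration).
step 5: (17, 12) + (+9, +9) → (26, 21)
step 6: (26, 21) + (+10, +12) → (36, 33)
step 7: (36, 33) + (+11, +15) → (47, 48)

(47, 48)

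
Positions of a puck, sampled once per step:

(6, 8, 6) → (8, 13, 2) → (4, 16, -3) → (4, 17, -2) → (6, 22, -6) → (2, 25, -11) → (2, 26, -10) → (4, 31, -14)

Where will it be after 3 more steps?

The moves between consecutive positions are (+2, +5, -4), (-4, +3, -5), (+0, +1, +1), (+2, +5, -4), (-4, +3, -5), (+0, +1, +1), (+2, +5, -4); they repeat the 3-cycle [(+2, +5, -4), (-4, +3, -5), (+0, +1, +1)].
step 8: apply (-4, +3, -5) → (0, 34, -19)
step 9: apply (+0, +1, +1) → (0, 35, -18)
step 10: apply (+2, +5, -4) → (2, 40, -22)

(2, 40, -22)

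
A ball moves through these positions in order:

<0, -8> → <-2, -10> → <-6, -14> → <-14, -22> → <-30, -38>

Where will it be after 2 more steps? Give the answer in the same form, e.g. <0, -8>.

<-126, -134>

Consecutive displacements <-2, -2>, <-4, -4>, <-8, -8>, <-16, -16> scale by a factor of 2 each step.
step 5: <-30, -38> + <-32, -32> → <-62, -70>
step 6: <-62, -70> + <-64, -64> → <-126, -134>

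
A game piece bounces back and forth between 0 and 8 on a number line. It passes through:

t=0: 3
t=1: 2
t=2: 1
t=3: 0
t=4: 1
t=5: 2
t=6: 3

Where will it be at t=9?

The value reflects between 0 and 8, moving 1 per step.
  step 7: 3 → 4
  step 8: 4 → 5
  step 9: 5 → 6

6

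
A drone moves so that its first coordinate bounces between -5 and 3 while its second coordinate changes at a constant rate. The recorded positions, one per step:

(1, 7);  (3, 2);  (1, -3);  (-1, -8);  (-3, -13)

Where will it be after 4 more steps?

The first coordinate reflects between -5 and 3, moving 2 per step.
  step 5: -3 → -5
  step 6: -5 → -3
  step 7: -3 → -1
  step 8: -1 → 1
The second coordinate changes by -5 each step: at step 8 it is -33.

(1, -33)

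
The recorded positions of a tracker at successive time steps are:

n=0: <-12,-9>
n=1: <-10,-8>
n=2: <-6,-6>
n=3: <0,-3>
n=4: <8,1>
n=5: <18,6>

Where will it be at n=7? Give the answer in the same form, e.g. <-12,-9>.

<44,19>

First differences are <+2,+1>, <+4,+2>, <+6,+3>, <+8,+4>, <+10,+5>; their common second difference is <+2,+1> (constant acceleration).
step 6: <18,6> + <+12,+6> → <30,12>
step 7: <30,12> + <+14,+7> → <44,19>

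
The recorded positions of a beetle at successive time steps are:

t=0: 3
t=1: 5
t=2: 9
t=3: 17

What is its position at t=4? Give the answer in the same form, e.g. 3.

33

Step-to-step displacements: +2, +4, +8; each is 2× the previous.
step 4: 17 + 16 → 33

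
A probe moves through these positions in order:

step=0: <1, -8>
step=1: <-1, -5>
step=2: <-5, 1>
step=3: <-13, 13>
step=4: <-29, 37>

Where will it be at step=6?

Step-to-step displacements: <-2, +3>, <-4, +6>, <-8, +12>, <-16, +24>; each is 2× the previous.
step 5: <-29, 37> + <-32, +48> → <-61, 85>
step 6: <-61, 85> + <-64, +96> → <-125, 181>

<-125, 181>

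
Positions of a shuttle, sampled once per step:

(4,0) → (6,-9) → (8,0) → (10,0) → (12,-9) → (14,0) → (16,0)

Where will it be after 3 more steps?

(22,0)

First: linear, +2 per step → 22 at step 9.
Second: cycles through 0, -9, 0 every 3 steps. Step 9 lands at position 0 of the cycle → 0.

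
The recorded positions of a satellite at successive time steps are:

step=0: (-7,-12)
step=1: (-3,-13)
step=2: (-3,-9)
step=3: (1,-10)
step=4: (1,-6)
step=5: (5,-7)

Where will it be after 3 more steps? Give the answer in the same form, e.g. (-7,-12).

Step-to-step displacements: (+4,-1), (+0,+4), (+4,-1), (+0,+4), (+4,-1) — a repeating cycle of length 2.
step 6: apply (+0,+4) → (5,-3)
step 7: apply (+4,-1) → (9,-4)
step 8: apply (+0,+4) → (9,0)

(9,0)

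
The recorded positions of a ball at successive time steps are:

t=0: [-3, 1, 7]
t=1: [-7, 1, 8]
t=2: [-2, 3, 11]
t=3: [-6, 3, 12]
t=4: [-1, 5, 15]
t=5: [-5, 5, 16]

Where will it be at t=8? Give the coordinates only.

[1, 9, 23]

Differencing gives [-4, +0, +1], [+5, +2, +3], [-4, +0, +1], [+5, +2, +3], [-4, +0, +1]. This is the pattern [-4, +0, +1], [+5, +2, +3] repeated.
step 6: apply [+5, +2, +3] → [0, 7, 19]
step 7: apply [-4, +0, +1] → [-4, 7, 20]
step 8: apply [+5, +2, +3] → [1, 9, 23]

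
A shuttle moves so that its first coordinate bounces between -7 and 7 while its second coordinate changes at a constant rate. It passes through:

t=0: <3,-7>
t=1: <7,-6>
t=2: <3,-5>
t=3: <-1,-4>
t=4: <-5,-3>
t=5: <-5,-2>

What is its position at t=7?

<3,0>

The first coordinate reflects between -7 and 7, moving 4 per step.
  step 6: -5 → -1
  step 7: -1 → 3
The second coordinate changes by +1 each step: at step 7 it is 0.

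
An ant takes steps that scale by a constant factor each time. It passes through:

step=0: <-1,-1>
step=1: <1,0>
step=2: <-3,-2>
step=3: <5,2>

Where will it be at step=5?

Consecutive displacements <+2,+1>, <-4,-2>, <+8,+4> scale by a factor of -2 each step.
step 4: <5,2> + <-16,-8> → <-11,-6>
step 5: <-11,-6> + <+32,+16> → <21,10>

<21,10>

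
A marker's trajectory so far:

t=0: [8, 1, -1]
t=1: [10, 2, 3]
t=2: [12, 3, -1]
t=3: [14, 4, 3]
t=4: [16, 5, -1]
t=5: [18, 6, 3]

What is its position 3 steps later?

[24, 9, -1]

First: linear, +2 per step → 24 at step 8.
Second: linear, +1 per step → 9 at step 8.
Third: cycles through -1, 3 every 2 steps. Step 8 lands at position 0 of the cycle → -1.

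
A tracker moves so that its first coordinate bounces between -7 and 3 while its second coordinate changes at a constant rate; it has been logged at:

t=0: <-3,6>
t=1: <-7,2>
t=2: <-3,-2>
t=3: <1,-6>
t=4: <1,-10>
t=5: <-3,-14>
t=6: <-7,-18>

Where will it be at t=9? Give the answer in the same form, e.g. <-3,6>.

<1,-30>

The first coordinate reflects between -7 and 3, moving 4 per step.
  step 7: -7 → -3
  step 8: -3 → 1
  step 9: 1 → 1
The second coordinate changes by -4 each step: at step 9 it is -30.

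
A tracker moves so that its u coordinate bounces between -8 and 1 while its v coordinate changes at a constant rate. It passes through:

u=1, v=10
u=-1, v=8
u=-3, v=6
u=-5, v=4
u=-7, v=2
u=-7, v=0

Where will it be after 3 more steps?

u=-1, v=-6

The u coordinate travels 2 per step and bounces off the walls at -8 and 1.
  step 6: -7 → -5
  step 7: -5 → -3
  step 8: -3 → -1
The v coordinate changes by -2 each step: at step 8 it is -6.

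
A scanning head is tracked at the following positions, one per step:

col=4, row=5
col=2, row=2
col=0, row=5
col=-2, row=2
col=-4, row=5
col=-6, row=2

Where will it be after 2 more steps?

col=-10, row=2

The col coordinate changes by -2 each step, so at step 7 it is 4 + 7·(-2) = -10.
The row coordinate repeats the cycle [5, 2] with period 2; step 7 mod 2 = 1, giving 2.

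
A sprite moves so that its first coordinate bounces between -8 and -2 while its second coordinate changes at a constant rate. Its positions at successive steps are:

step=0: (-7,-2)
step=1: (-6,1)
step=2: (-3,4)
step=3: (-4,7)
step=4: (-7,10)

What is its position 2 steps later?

(-3,16)

The first coordinate reflects between -8 and -2, moving 3 per step.
  step 5: -7 → -6
  step 6: -6 → -3
The second coordinate changes by +3 each step: at step 6 it is 16.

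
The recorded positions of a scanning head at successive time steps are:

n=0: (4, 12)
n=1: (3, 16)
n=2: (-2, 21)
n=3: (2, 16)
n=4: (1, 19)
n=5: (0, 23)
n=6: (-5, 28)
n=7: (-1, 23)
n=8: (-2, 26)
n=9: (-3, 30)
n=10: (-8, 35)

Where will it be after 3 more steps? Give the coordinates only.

(-6, 37)

Step-to-step displacements: (-1, +4), (-5, +5), (+4, -5), (-1, +3), (-1, +4), (-5, +5), (+4, -5), (-1, +3), (-1, +4), (-5, +5) — a repeating cycle of length 4.
step 11: apply (+4, -5) → (-4, 30)
step 12: apply (-1, +3) → (-5, 33)
step 13: apply (-1, +4) → (-6, 37)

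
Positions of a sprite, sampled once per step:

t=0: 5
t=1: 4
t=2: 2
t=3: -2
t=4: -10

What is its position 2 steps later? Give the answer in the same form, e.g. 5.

-58

The jumps are -1, -2, -4, -8 — a geometric progression with ratio 2.
step 5: -10 − 16 → -26
step 6: -26 − 32 → -58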